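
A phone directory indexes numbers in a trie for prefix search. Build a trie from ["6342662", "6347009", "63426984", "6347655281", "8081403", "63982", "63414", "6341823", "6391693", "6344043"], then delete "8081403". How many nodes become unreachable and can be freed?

7

Walk "8081403" from the leaf back toward the root, removing each node that no remaining word uses.
No other word shares any prefix with "8081403", so all 7 of its nodes go.
Nodes removed: 7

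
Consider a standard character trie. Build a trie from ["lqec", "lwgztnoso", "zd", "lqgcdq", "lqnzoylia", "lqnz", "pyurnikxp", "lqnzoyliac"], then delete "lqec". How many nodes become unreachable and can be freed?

2

After clearing the end-marker at "lqec", prune upward until reaching a node still needed by another word.
The suffix "ec" (2 nodes) is used only by "lqec"; the node for "lq" still has the child "g", so pruning stops there.
Nodes removed: 2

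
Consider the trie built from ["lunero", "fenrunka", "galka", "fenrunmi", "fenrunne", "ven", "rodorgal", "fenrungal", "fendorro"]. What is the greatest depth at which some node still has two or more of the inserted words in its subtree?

6

The deepest shared node is where two words last agree before diverging.
"fenrungal" and "fenrunka" agree on "fenrun" (6 characters) before diverging; nothing deeper is shared.
Longest shared-prefix length: 6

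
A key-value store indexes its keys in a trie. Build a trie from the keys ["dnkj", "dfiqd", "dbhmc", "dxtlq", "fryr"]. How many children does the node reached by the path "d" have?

The children of the "d" node are the distinct next characters among strings starting with "d".
Distinct next characters after "d": b, f, n, x.
That node has 4 child edges.

4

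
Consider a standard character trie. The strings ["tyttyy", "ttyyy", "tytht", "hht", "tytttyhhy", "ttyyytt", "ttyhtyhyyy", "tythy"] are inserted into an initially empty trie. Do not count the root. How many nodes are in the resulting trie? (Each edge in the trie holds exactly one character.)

Trace insertions, counting only characters that open a new branch:
  "tyttyy" → 6 new (t, y, t, t, y, y)
  "ttyyy" → prefix "t" already present; 4 new (t, y, y, y)
  "tytht" → prefix "tyt" already present; 2 new (h, t)
  "hht" → 3 new (h, h, t)
  "tytttyhhy" → prefix "tytt" already present; 5 new (t, y, h, h, y)
  "ttyyytt" → prefix "ttyyy" already present; 2 new (t, t)
  "ttyhtyhyyy" → prefix "tty" already present; 7 new (h, t, y, h, y, y, y)
  "tythy" → prefix "tyth" already present; 1 new (y)
Total nodes = 6 + 4 + 2 + 3 + 5 + 2 + 7 + 1 = 30

30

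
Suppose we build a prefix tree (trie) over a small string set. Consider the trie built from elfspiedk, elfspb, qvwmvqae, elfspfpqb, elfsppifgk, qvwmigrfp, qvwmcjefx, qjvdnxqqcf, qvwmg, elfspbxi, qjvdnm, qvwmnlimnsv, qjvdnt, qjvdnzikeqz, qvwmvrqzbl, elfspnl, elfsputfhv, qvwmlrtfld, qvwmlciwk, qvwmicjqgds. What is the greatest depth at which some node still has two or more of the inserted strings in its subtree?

The deepest shared node is where two words last agree before diverging.
"elfspb" and "elfspbxi" agree on "elfspb" (6 characters) before diverging; nothing deeper is shared.
Longest shared-prefix length: 6

6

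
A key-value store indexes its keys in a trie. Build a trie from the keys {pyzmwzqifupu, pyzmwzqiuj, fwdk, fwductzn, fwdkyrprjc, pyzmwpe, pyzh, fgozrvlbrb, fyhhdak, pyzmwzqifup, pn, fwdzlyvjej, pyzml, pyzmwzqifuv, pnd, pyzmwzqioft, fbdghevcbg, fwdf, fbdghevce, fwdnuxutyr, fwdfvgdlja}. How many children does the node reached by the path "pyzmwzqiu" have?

1

Follow the path "pyzmwzqiu" to its node, then look at its outgoing edges.
Characters that immediately follow "pyzmwzqiu" among the stored strings: {j}.
That node has 1 child edge.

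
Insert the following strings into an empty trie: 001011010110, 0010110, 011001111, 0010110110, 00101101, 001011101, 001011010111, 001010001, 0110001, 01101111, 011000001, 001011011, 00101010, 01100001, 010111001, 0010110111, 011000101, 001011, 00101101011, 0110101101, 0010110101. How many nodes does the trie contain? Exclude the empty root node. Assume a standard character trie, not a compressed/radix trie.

Trace insertions, counting only characters that open a new branch:
  "001011010110" → 12 new (0, 0, 1, 0, 1, 1, 0, 1, 0, 1, 1, 0)
  "0010110" → prefix "0010110" already present; 0 new (none)
  "011001111" → prefix "0" already present; 8 new (1, 1, 0, 0, 1, 1, 1, 1)
  "0010110110" → prefix "00101101" already present; 2 new (1, 0)
  "00101101" → prefix "00101101" already present; 0 new (none)
  "001011101" → prefix "001011" already present; 3 new (1, 0, 1)
  "001011010111" → prefix "00101101011" already present; 1 new (1)
  "001010001" → prefix "00101" already present; 4 new (0, 0, 0, 1)
  "0110001" → prefix "01100" already present; 2 new (0, 1)
  "01101111" → prefix "0110" already present; 4 new (1, 1, 1, 1)
  "011000001" → prefix "011000" already present; 3 new (0, 0, 1)
  "001011011" → prefix "001011011" already present; 0 new (none)
  "00101010" → prefix "001010" already present; 2 new (1, 0)
  "01100001" → prefix "0110000" already present; 1 new (1)
  "010111001" → prefix "01" already present; 7 new (0, 1, 1, 1, 0, 0, 1)
  "0010110111" → prefix "001011011" already present; 1 new (1)
  "011000101" → prefix "0110001" already present; 2 new (0, 1)
  "001011" → prefix "001011" already present; 0 new (none)
  "00101101011" → prefix "00101101011" already present; 0 new (none)
  "0110101101" → prefix "01101" already present; 5 new (0, 1, 1, 0, 1)
  "0010110101" → prefix "0010110101" already present; 0 new (none)
Total nodes = 12 + 0 + 8 + 2 + 0 + 3 + 1 + 4 + 2 + 4 + 3 + 0 + 2 + 1 + 7 + 1 + 2 + 0 + 0 + 5 + 0 = 57

57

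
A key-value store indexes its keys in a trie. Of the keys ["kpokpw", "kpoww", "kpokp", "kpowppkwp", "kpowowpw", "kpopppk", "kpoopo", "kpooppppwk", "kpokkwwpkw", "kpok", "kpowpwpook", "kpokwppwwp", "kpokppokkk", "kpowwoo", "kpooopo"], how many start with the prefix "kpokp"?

3

Filter for entries beginning with "kpokp":
Matches: "kpokp", "kpokppokkk", "kpokpw"
Count: 3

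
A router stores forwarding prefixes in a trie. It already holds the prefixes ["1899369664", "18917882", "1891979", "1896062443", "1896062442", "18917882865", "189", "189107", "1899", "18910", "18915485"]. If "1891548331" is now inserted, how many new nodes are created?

The longest prefix of "1891548331" already in the trie is "1891548" (length 7).
So 10 − 7 = 3 new nodes.

3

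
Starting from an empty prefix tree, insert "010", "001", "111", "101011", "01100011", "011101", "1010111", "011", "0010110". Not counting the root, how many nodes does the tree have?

Insert word by word; a character creates a node only if that edge doesn't already exist:
  "010" → 3 new (0, 1, 0)
  "001" → prefix "0" already present; 2 new (0, 1)
  "111" → 3 new (1, 1, 1)
  "101011" → prefix "1" already present; 5 new (0, 1, 0, 1, 1)
  "01100011" → prefix "01" already present; 6 new (1, 0, 0, 0, 1, 1)
  "011101" → prefix "011" already present; 3 new (1, 0, 1)
  "1010111" → prefix "101011" already present; 1 new (1)
  "011" → prefix "011" already present; 0 new (none)
  "0010110" → prefix "001" already present; 4 new (0, 1, 1, 0)
Total nodes = 3 + 2 + 3 + 5 + 6 + 3 + 1 + 0 + 4 = 27

27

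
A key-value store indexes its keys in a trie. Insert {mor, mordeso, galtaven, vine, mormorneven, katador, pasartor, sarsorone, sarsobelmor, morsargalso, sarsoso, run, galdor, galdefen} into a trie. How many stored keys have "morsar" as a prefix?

Traverse to the node for "morsar", then collect every word in that subtree.
Matches: "morsargalso"
Count: 1

1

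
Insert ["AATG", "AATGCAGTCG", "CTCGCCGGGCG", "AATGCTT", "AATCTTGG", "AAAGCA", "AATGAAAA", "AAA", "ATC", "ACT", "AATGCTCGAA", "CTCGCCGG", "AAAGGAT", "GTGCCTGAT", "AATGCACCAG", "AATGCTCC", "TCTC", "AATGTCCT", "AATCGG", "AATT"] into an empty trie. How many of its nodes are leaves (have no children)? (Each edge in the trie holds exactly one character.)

17

A leaf is a node with no children — equivalently, the end of a word that is not a proper prefix of any other stored word.
Those words: "AAAGCA", "AAAGGAT", "AATCGG", "AATCTTGG", "AATGAAAA", "AATGCACCAG", "AATGCAGTCG", "AATGCTCC", "AATGCTCGAA", "AATGCTT", "AATGTCCT", "AATT", "ACT", "ATC", "CTCGCCGGGCG", "GTGCCTGAT", "TCTC"
Leaf count: 17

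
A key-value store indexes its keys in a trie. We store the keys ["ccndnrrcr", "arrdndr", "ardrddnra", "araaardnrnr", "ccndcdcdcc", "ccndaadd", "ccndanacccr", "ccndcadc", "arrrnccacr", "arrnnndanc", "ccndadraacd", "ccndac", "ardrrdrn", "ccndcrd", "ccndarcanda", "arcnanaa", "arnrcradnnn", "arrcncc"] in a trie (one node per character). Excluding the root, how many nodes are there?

103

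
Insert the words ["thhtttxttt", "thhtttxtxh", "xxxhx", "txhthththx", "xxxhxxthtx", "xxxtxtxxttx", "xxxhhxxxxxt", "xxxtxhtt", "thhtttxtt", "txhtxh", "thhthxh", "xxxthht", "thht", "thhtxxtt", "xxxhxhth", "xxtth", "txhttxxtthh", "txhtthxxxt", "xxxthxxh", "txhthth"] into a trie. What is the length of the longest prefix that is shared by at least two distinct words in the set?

9

Look for the deepest trie node that still has at least two words in its subtree.
e.g. "thhtttxtt" and "thhtttxttt" share the prefix "thhtttxtt" of length 9; no pair shares a longer one.
Longest shared-prefix length: 9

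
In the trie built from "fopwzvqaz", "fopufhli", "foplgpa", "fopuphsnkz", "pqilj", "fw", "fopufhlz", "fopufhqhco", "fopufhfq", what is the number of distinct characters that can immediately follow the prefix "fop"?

3

Follow the path "fop" to its node, then look at its outgoing edges.
Characters that immediately follow "fop" among the stored strings: {l, u, w}.
That node has 3 child edges.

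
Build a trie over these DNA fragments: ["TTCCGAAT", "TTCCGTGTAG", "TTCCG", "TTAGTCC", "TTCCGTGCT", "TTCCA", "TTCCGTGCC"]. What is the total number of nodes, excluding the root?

Insert word by word; a character creates a node only if that edge doesn't already exist:
  "TTCCGAAT" → 8 new (T, T, C, C, G, A, A, T)
  "TTCCGTGTAG" → prefix "TTCCG" already present; 5 new (T, G, T, A, G)
  "TTCCG" → prefix "TTCCG" already present; 0 new (none)
  "TTAGTCC" → prefix "TT" already present; 5 new (A, G, T, C, C)
  "TTCCGTGCT" → prefix "TTCCGTG" already present; 2 new (C, T)
  "TTCCA" → prefix "TTCC" already present; 1 new (A)
  "TTCCGTGCC" → prefix "TTCCGTGC" already present; 1 new (C)
Total nodes = 8 + 5 + 0 + 5 + 2 + 1 + 1 = 22

22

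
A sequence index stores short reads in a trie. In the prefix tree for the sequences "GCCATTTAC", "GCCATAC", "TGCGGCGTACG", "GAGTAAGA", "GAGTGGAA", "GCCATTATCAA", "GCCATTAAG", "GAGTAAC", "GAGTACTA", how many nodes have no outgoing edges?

9

A leaf is a node with no children — equivalently, the end of a word that is not a proper prefix of any other stored word.
Those words: "GAGTAAC", "GAGTAAGA", "GAGTACTA", "GAGTGGAA", "GCCATAC", "GCCATTAAG", "GCCATTATCAA", "GCCATTTAC", "TGCGGCGTACG"
Leaf count: 9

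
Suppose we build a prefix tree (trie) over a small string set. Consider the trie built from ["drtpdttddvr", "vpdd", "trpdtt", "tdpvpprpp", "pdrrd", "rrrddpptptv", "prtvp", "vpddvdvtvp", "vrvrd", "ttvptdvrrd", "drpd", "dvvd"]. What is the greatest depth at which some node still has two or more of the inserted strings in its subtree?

4

Equivalently: take the maximum, over all pairs, of their longest common prefix length.
e.g. "vpdd" and "vpddvdvtvp" share the prefix "vpdd" of length 4; no pair shares a longer one.
Longest shared-prefix length: 4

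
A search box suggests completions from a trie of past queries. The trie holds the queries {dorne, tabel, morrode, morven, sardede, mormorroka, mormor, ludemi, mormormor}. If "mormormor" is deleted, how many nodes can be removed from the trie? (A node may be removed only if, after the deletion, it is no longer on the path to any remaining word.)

Walk "mormormor" from the leaf back toward the root, removing each node that no remaining word uses.
The suffix "mor" (3 nodes) is used only by "mormormor"; the node for "mormor" still has the child "r", so pruning stops there.
Nodes removed: 3

3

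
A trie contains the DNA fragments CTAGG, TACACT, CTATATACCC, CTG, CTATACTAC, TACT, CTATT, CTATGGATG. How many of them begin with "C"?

Traverse to the node for "C", then collect every word in that subtree.
Words under "C": CTAGG, CTATACTAC, CTATATACCC, CTATGGATG, CTATT, CTG
Count: 6

6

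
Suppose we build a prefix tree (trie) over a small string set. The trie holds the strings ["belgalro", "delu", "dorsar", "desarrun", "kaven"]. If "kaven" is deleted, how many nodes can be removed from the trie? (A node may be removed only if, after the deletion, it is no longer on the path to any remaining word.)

5

Walk "kaven" from the leaf back toward the root, removing each node that no remaining word uses.
No other word shares any prefix with "kaven", so all 5 of its nodes go.
Nodes removed: 5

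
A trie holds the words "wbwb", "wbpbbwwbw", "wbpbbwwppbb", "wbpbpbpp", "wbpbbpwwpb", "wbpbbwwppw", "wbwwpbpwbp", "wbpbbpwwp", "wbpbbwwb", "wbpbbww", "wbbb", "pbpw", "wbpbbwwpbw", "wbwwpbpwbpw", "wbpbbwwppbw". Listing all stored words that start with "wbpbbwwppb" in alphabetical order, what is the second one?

wbpbbwwppbw

Words with prefix "wbpbbwwppb", in lexicographic order: "wbpbbwwppbb", "wbpbbwwppbw"
Position 2: wbpbbwwppbw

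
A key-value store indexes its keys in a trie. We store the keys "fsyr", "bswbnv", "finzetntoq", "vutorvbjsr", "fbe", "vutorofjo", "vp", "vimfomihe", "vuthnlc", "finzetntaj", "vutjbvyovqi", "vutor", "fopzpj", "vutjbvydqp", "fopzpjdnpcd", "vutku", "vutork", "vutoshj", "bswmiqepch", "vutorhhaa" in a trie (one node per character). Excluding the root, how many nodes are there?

88

Insert word by word; a character creates a node only if that edge doesn't already exist:
  "fsyr" → 4 new (f, s, y, r)
  "bswbnv" → 6 new (b, s, w, b, n, v)
  "finzetntoq" → prefix "f" already present; 9 new (i, n, z, e, t, n, t, o, q)
  "vutorvbjsr" → 10 new (v, u, t, o, r, v, b, j, s, r)
  "fbe" → prefix "f" already present; 2 new (b, e)
  "vutorofjo" → prefix "vutor" already present; 4 new (o, f, j, o)
  "vp" → prefix "v" already present; 1 new (p)
  "vimfomihe" → prefix "v" already present; 8 new (i, m, f, o, m, i, h, e)
  "vuthnlc" → prefix "vut" already present; 4 new (h, n, l, c)
  "finzetntaj" → prefix "finzetnt" already present; 2 new (a, j)
  "vutjbvyovqi" → prefix "vut" already present; 8 new (j, b, v, y, o, v, q, i)
  "vutor" → prefix "vutor" already present; 0 new (none)
  "fopzpj" → prefix "f" already present; 5 new (o, p, z, p, j)
  "vutjbvydqp" → prefix "vutjbvy" already present; 3 new (d, q, p)
  "fopzpjdnpcd" → prefix "fopzpj" already present; 5 new (d, n, p, c, d)
  "vutku" → prefix "vut" already present; 2 new (k, u)
  "vutork" → prefix "vutor" already present; 1 new (k)
  "vutoshj" → prefix "vuto" already present; 3 new (s, h, j)
  "bswmiqepch" → prefix "bsw" already present; 7 new (m, i, q, e, p, c, h)
  "vutorhhaa" → prefix "vutor" already present; 4 new (h, h, a, a)
Total nodes = 4 + 6 + 9 + 10 + 2 + 4 + 1 + 8 + 4 + 2 + 8 + 0 + 5 + 3 + 5 + 2 + 1 + 3 + 7 + 4 = 88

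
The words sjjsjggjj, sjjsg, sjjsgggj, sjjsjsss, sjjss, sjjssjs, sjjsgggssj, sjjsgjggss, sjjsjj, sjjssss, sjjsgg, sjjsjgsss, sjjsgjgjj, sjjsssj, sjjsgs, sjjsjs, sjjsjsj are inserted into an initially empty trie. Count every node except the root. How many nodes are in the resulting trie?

Insert word by word; a character creates a node only if that edge doesn't already exist:
  "sjjsjggjj" → 9 new (s, j, j, s, j, g, g, j, j)
  "sjjsg" → prefix "sjjs" already present; 1 new (g)
  "sjjsgggj" → prefix "sjjsg" already present; 3 new (g, g, j)
  "sjjsjsss" → prefix "sjjsj" already present; 3 new (s, s, s)
  "sjjss" → prefix "sjjs" already present; 1 new (s)
  "sjjssjs" → prefix "sjjss" already present; 2 new (j, s)
  "sjjsgggssj" → prefix "sjjsggg" already present; 3 new (s, s, j)
  "sjjsgjggss" → prefix "sjjsg" already present; 5 new (j, g, g, s, s)
  "sjjsjj" → prefix "sjjsj" already present; 1 new (j)
  "sjjssss" → prefix "sjjss" already present; 2 new (s, s)
  "sjjsgg" → prefix "sjjsgg" already present; 0 new (none)
  "sjjsjgsss" → prefix "sjjsjg" already present; 3 new (s, s, s)
  "sjjsgjgjj" → prefix "sjjsgjg" already present; 2 new (j, j)
  "sjjsssj" → prefix "sjjsss" already present; 1 new (j)
  "sjjsgs" → prefix "sjjsg" already present; 1 new (s)
  "sjjsjs" → prefix "sjjsjs" already present; 0 new (none)
  "sjjsjsj" → prefix "sjjsjs" already present; 1 new (j)
Total nodes = 9 + 1 + 3 + 3 + 1 + 2 + 3 + 5 + 1 + 2 + 0 + 3 + 2 + 1 + 1 + 0 + 1 = 38

38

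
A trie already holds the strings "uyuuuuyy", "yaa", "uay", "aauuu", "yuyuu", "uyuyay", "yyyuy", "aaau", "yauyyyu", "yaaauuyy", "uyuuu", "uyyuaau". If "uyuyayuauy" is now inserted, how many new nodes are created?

"uyuyay" is already a path in the trie; the remaining "uauy" must be added.
So 10 − 6 = 4 new nodes.

4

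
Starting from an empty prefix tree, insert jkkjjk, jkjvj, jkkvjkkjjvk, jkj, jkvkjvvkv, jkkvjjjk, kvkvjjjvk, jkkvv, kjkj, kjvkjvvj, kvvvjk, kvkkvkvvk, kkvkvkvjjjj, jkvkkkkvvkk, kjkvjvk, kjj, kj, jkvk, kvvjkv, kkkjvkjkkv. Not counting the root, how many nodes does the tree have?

89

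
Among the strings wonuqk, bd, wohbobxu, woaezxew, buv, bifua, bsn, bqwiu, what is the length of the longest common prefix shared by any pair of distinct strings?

2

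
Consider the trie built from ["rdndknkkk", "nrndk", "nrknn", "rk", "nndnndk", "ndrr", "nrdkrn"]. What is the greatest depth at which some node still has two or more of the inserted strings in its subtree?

2

Equivalently: take the maximum, over all pairs, of their longest common prefix length.
e.g. "nrdkrn" and "nrknn" share the prefix "nr" of length 2; no pair shares a longer one.
Longest shared-prefix length: 2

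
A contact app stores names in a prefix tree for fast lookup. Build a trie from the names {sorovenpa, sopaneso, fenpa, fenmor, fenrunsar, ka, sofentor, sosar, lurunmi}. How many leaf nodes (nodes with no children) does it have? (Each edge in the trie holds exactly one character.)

9

Leaves are exactly the stored words that no other stored word extends.
Those words: "fenmor", "fenpa", "fenrunsar", "ka", "lurunmi", "sofentor", "sopaneso", "sorovenpa", "sosar"
Leaf count: 9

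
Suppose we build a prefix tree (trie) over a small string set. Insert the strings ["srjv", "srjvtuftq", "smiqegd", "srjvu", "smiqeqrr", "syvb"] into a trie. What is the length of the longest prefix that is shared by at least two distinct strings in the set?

The deepest shared node is where two words last agree before diverging.
e.g. "smiqegd" and "smiqeqrr" share the prefix "smiqe" of length 5; no pair shares a longer one.
Longest shared-prefix length: 5

5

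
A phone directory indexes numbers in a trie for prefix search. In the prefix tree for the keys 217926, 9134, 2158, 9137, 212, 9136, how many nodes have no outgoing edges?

6

A leaf is a node with no children — equivalently, the end of a word that is not a proper prefix of any other stored word.
Those words: "212", "2158", "217926", "9134", "9136", "9137"
Leaf count: 6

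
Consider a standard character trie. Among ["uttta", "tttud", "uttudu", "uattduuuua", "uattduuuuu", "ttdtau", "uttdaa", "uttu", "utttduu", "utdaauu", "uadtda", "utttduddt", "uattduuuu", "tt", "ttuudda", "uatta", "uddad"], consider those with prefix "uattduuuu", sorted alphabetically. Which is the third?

uattduuuuu

Words with prefix "uattduuuu", in lexicographic order: "uattduuuu", "uattduuuua", "uattduuuuu"
The 3rd is uattduuuuu.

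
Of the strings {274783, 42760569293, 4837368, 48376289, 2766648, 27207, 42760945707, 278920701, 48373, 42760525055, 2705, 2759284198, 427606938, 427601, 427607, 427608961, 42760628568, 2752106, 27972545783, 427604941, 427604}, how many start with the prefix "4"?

Walk to "4"; the words in its subtree are exactly those with that prefix.
Words under "4": 427601, 427604, 427604941, 42760525055, 42760569293, 42760628568, 427606938, 427607, 427608961, 42760945707, 48373, 4837368, 48376289
Count: 13

13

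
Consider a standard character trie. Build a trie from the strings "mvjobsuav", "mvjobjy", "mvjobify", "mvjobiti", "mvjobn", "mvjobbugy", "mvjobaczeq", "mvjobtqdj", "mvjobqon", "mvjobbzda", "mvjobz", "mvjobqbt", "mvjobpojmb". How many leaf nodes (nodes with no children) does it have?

A leaf is a node with no children — equivalently, the end of a word that is not a proper prefix of any other stored word.
Those words: "mvjobaczeq", "mvjobbugy", "mvjobbzda", "mvjobify", "mvjobiti", "mvjobjy", "mvjobn", "mvjobpojmb", "mvjobqbt", "mvjobqon", "mvjobsuav", "mvjobtqdj", "mvjobz"
Leaf count: 13

13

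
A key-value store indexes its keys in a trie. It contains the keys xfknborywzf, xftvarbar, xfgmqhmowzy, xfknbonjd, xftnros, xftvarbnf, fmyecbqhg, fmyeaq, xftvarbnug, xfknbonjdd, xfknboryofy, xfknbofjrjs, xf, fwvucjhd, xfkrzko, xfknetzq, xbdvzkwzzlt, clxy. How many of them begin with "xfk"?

Walk to "xfk"; the words in its subtree are exactly those with that prefix.
Words under "xfk": xfknbofjrjs, xfknbonjd, xfknbonjdd, xfknboryofy, xfknborywzf, xfknetzq, xfkrzko
Count: 7

7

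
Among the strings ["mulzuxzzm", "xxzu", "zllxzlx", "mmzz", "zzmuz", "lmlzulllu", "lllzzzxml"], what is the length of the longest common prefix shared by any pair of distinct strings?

1

Look for the deepest trie node that still has at least two words in its subtree.
"lllzzzxml" and "lmlzulllu" agree on "l" (1 characters) before diverging; nothing deeper is shared.
Longest shared-prefix length: 1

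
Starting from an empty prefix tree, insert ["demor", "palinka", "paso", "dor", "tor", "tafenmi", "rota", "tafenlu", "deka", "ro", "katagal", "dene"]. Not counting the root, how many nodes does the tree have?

Trace insertions, counting only characters that open a new branch:
  "demor" → 5 new (d, e, m, o, r)
  "palinka" → 7 new (p, a, l, i, n, k, a)
  "paso" → prefix "pa" already present; 2 new (s, o)
  "dor" → prefix "d" already present; 2 new (o, r)
  "tor" → 3 new (t, o, r)
  "tafenmi" → prefix "t" already present; 6 new (a, f, e, n, m, i)
  "rota" → 4 new (r, o, t, a)
  "tafenlu" → prefix "tafen" already present; 2 new (l, u)
  "deka" → prefix "de" already present; 2 new (k, a)
  "ro" → prefix "ro" already present; 0 new (none)
  "katagal" → 7 new (k, a, t, a, g, a, l)
  "dene" → prefix "de" already present; 2 new (n, e)
Total nodes = 5 + 7 + 2 + 2 + 3 + 6 + 4 + 2 + 2 + 0 + 7 + 2 = 42

42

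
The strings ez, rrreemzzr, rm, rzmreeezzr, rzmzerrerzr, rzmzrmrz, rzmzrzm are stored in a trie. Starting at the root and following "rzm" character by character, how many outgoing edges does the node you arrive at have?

2

Walk "rzm" from the root, arriving at one node.
Distinct next characters after "rzm": r, z.
That node has 2 child edges.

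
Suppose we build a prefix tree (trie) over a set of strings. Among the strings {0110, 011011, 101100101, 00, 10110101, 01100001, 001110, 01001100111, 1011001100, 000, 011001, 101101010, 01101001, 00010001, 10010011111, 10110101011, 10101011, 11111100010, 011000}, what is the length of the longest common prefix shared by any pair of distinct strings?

The deepest shared node is where two words last agree before diverging.
"101101010" and "10110101011" agree on "101101010" (9 characters) before diverging; nothing deeper is shared.
Longest shared-prefix length: 9

9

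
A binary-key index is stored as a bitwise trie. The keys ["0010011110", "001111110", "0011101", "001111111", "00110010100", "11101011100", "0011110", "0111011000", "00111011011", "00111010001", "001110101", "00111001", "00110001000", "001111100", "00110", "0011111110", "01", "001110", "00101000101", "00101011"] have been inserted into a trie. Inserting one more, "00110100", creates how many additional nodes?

3

The longest prefix of "00110100" already in the trie is "00110" (length 5).
Each of the 3 remaining characters creates one node.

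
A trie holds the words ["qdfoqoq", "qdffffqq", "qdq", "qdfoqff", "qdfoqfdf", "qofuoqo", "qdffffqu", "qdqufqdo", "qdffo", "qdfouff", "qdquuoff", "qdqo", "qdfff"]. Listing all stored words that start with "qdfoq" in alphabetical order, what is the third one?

qdfoqoq

Words with prefix "qdfoq", in lexicographic order: "qdfoqfdf", "qdfoqff", "qdfoqoq"
Position 3: qdfoqoq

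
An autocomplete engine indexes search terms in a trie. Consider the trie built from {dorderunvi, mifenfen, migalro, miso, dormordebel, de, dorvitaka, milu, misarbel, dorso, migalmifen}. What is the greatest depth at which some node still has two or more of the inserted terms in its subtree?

5

The deepest shared node is where two words last agree before diverging.
e.g. "migalmifen" and "migalro" share the prefix "migal" of length 5; no pair shares a longer one.
Longest shared-prefix length: 5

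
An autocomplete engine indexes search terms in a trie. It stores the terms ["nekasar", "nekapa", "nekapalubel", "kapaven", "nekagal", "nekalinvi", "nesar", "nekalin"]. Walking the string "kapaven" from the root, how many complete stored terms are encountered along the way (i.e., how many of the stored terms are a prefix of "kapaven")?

Traverse "kapaven" character by character; count nodes along the way that are marked as word ends.
Prefixes of the query that are stored words: "kapaven"
Count: 1

1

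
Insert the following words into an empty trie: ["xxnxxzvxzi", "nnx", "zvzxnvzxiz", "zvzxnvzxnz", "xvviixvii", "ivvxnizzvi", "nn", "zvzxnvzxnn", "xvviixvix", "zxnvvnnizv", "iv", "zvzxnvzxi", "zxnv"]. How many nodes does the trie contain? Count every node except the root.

54

Count nodes per top-level branch (shared prefixes stored once):
  'i'-branch (iv, ivvxnizzvi): 10 nodes
  'n'-branch (nn, nnx): 3 nodes
  'x'-branch (xvviixvii, xvviixvix, xxnxxzvxzi): 19 nodes
  'z'-branch (zvzxnvzxi, zvzxnvzxiz, zvzxnvzxnn, zvzxnvzxnz, zxnv, zxnvvnnizv): 22 nodes
Sum: 54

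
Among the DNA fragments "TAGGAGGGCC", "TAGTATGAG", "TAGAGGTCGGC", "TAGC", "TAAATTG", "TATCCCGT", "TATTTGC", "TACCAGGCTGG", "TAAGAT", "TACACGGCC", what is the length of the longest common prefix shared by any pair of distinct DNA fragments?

The deepest shared node is where two words last agree before diverging.
e.g. "TAAATTG" and "TAAGAT" share the prefix "TAA" of length 3; no pair shares a longer one.
Longest shared-prefix length: 3

3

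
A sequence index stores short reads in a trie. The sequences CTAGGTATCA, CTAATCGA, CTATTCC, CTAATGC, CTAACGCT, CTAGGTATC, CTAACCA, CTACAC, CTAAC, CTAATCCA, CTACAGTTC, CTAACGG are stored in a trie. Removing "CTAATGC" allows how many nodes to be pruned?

After clearing the end-marker at "CTAATGC", prune upward until reaching a node still needed by another word.
The suffix "GC" (2 nodes) is used only by "CTAATGC"; the node for "CTAAT" still has the child "C", so pruning stops there.
Nodes removed: 2

2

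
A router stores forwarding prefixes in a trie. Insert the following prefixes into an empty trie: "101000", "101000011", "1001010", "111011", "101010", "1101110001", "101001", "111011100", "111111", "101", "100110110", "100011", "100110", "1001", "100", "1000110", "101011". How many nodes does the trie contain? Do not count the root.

Count nodes per top-level branch (shared prefixes stored once):
  '1'-branch (100, 100011, 1000110, 1001, 1001010, 100110, 100110110, 101, 101000, 101000011, 101001, 101010, 101011, 1101110001, 111011, 111011100, 111111): 46 nodes
Sum: 46

46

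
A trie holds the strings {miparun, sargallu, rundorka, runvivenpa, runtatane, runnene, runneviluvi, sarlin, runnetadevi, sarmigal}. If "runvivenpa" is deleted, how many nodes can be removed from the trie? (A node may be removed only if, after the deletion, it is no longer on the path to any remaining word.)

After clearing the end-marker at "runvivenpa", prune upward until reaching a node still needed by another word.
The suffix "vivenpa" (7 nodes) is used only by "runvivenpa"; the node for "run" still has the child "d", so pruning stops there.
Nodes removed: 7

7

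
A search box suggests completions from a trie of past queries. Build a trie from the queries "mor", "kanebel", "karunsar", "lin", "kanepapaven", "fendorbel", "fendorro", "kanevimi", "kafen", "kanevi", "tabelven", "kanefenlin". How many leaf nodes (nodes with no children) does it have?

11

Leaves are exactly the stored words that no other stored word extends.
Those words: "fendorbel", "fendorro", "kafen", "kanebel", "kanefenlin", "kanepapaven", "kanevimi", "karunsar", "lin", "mor", "tabelven"
Leaf count: 11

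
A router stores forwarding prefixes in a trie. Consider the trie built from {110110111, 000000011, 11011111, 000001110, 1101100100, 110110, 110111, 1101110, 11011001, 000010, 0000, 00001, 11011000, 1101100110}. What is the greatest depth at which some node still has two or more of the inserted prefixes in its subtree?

8

Equivalently: take the maximum, over all pairs, of their longest common prefix length.
e.g. "11011001" and "1101100100" share the prefix "11011001" of length 8; no pair shares a longer one.
Longest shared-prefix length: 8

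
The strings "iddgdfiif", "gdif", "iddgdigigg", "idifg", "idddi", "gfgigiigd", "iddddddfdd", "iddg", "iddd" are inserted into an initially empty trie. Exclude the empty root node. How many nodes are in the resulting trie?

Insert word by word; a character creates a node only if that edge doesn't already exist:
  "iddgdfiif" → 9 new (i, d, d, g, d, f, i, i, f)
  "gdif" → 4 new (g, d, i, f)
  "iddgdigigg" → prefix "iddgd" already present; 5 new (i, g, i, g, g)
  "idifg" → prefix "id" already present; 3 new (i, f, g)
  "idddi" → prefix "idd" already present; 2 new (d, i)
  "gfgigiigd" → prefix "g" already present; 8 new (f, g, i, g, i, i, g, d)
  "iddddddfdd" → prefix "iddd" already present; 6 new (d, d, d, f, d, d)
  "iddg" → prefix "iddg" already present; 0 new (none)
  "iddd" → prefix "iddd" already present; 0 new (none)
Total nodes = 9 + 4 + 5 + 3 + 2 + 8 + 6 + 0 + 0 = 37

37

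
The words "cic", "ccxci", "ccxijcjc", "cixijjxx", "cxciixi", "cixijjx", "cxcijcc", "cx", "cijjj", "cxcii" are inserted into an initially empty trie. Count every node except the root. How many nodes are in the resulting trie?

Count nodes per top-level branch (shared prefixes stored once):
  'c'-branch (ccxci, ccxijcjc, cic, cijjj, cixijjx, cixijjxx, cx, cxcii, cxciixi, cxcijcc): 30 nodes
Sum: 30

30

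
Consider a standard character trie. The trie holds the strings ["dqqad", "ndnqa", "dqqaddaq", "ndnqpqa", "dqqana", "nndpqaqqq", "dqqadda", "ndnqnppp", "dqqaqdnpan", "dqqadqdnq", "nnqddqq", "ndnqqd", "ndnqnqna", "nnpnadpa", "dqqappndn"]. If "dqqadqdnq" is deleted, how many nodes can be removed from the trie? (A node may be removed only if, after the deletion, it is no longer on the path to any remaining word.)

4

After clearing the end-marker at "dqqadqdnq", prune upward until reaching a node still needed by another word.
The suffix "qdnq" (4 nodes) is used only by "dqqadqdnq"; the node for "dqqad" still has the child "d", so pruning stops there.
Nodes removed: 4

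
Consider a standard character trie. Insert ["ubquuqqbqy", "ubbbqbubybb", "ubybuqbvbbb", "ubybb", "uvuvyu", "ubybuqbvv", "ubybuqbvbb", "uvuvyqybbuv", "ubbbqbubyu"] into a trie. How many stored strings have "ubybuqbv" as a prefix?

3

Traverse to the node for "ubybuqbv", then collect every word in that subtree.
Words under "ubybuqbv": ubybuqbvbb, ubybuqbvbbb, ubybuqbvv
Count: 3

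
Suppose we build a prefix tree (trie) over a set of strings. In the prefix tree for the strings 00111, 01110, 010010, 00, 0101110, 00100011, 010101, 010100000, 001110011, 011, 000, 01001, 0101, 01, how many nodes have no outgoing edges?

8

A leaf is a node with no children — equivalently, the end of a word that is not a proper prefix of any other stored word.
Those words: "000", "00100011", "001110011", "010010", "010100000", "010101", "0101110", "01110"
Leaf count: 8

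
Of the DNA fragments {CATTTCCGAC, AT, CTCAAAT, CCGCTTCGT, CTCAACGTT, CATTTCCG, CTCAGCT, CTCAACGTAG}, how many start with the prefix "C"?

7

Traverse to the node for "C", then collect every word in that subtree.
Matches: "CATTTCCG", "CATTTCCGAC", "CCGCTTCGT", "CTCAAAT", "CTCAACGTAG", "CTCAACGTT", "CTCAGCT"
Count: 7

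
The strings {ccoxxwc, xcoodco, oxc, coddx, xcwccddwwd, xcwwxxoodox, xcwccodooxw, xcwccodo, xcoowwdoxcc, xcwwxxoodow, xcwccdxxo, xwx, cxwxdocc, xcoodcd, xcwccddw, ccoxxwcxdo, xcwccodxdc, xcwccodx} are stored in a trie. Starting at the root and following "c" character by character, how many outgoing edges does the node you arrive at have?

3

Follow the path "c" to its node, then look at its outgoing edges.
Distinct next characters after "c": c, o, x.
That node has 3 child edges.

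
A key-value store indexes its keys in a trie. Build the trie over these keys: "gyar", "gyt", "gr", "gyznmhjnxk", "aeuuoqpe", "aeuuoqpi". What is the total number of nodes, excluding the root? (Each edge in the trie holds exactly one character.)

23

Count nodes per top-level branch (shared prefixes stored once):
  'a'-branch (aeuuoqpe, aeuuoqpi): 9 nodes
  'g'-branch (gr, gyar, gyt, gyznmhjnxk): 14 nodes
Sum: 23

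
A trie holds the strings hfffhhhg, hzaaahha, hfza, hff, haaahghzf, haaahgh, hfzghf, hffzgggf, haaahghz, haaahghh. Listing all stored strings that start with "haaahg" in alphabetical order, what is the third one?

Filter for "haaahg…" and sort: "haaahgh", "haaahghh", "haaahghz", "haaahghzf"
The 3rd is haaahghz.

haaahghz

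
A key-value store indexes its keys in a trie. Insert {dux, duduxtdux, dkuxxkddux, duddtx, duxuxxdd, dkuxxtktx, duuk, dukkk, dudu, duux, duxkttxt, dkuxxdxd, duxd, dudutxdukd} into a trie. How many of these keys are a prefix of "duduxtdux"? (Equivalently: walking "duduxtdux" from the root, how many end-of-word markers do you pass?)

2

Walk "duduxtdux" from the root; an end-of-word marker is hit whenever a stored word is a prefix of "duduxtdux".
Prefixes of the query that are stored words: "dudu", "duduxtdux"
Count: 2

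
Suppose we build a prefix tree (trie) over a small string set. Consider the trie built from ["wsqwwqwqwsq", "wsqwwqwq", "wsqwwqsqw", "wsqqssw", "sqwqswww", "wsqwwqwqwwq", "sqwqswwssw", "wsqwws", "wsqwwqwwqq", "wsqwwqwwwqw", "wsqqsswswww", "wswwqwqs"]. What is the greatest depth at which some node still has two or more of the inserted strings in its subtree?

9

Look for the deepest trie node that still has at least two words in its subtree.
"wsqwwqwqwsq" and "wsqwwqwqwwq" agree on "wsqwwqwqw" (9 characters) before diverging; nothing deeper is shared.
Longest shared-prefix length: 9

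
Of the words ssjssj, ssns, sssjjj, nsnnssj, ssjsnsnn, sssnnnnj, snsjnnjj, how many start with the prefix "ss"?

5

Walk to "ss"; the words in its subtree are exactly those with that prefix.
Matches: "ssjsnsnn", "ssjssj", "ssns", "sssjjj", "sssnnnnj"
Count: 5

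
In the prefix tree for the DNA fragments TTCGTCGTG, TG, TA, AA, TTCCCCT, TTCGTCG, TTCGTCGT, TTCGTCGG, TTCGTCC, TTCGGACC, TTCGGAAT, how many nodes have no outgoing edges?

Leaves are exactly the stored words that no other stored word extends.
Those words: "AA", "TA", "TG", "TTCCCCT", "TTCGGAAT", "TTCGGACC", "TTCGTCC", "TTCGTCGG", "TTCGTCGTG"
Leaf count: 9

9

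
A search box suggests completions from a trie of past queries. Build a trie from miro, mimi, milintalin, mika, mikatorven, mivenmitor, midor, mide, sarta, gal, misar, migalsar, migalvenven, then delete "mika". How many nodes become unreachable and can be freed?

0

Walk "mika" from the leaf back toward the root, removing each node that no remaining word uses.
Every node on "mika" is still needed (e.g. by "mikatorven"), so nothing is freed.
Nodes removed: 0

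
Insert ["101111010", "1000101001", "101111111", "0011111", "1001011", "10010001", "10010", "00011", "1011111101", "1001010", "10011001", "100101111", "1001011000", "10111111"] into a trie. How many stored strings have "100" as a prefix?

8

Filter for entries beginning with "100":
Words under "100": 1000101001, 10010, 10010001, 1001010, 1001011, 1001011000, 100101111, 10011001
Count: 8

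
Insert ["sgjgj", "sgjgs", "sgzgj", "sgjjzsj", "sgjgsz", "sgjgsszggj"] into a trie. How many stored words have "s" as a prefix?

6

Traverse to the node for "s", then collect every word in that subtree.
Words under "s": sgjgj, sgjgs, sgjgsszggj, sgjgsz, sgjjzsj, sgzgj
Count: 6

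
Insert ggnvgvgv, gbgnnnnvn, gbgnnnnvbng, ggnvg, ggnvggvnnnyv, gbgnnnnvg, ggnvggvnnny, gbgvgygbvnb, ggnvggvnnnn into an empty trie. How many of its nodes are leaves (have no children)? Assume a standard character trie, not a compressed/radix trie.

7

A leaf is a node with no children — equivalently, the end of a word that is not a proper prefix of any other stored word.
Those words: "gbgnnnnvbng", "gbgnnnnvg", "gbgnnnnvn", "gbgvgygbvnb", "ggnvggvnnnn", "ggnvggvnnnyv", "ggnvgvgv"
Leaf count: 7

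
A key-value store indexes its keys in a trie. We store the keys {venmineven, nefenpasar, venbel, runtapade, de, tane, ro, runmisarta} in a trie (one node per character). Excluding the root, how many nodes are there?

Trace insertions, counting only characters that open a new branch:
  "venmineven" → 10 new (v, e, n, m, i, n, e, v, e, n)
  "nefenpasar" → 10 new (n, e, f, e, n, p, a, s, a, r)
  "venbel" → prefix "ven" already present; 3 new (b, e, l)
  "runtapade" → 9 new (r, u, n, t, a, p, a, d, e)
  "de" → 2 new (d, e)
  "tane" → 4 new (t, a, n, e)
  "ro" → prefix "r" already present; 1 new (o)
  "runmisarta" → prefix "run" already present; 7 new (m, i, s, a, r, t, a)
Total nodes = 10 + 10 + 3 + 9 + 2 + 4 + 1 + 7 = 46

46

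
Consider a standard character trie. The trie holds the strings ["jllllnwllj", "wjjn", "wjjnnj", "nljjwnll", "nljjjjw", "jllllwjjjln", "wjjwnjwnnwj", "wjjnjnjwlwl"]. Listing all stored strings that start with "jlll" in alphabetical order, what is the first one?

Filter for "jlll…" and sort: "jllllnwllj", "jllllwjjjln"
Position 1: jllllnwllj

jllllnwllj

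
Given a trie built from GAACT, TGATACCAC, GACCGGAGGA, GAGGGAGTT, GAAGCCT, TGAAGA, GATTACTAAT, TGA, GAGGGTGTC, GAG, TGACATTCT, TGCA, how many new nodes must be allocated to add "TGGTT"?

3

"TG" is already a path in the trie; the remaining "GTT" must be added.
Each of the 3 remaining characters creates one node.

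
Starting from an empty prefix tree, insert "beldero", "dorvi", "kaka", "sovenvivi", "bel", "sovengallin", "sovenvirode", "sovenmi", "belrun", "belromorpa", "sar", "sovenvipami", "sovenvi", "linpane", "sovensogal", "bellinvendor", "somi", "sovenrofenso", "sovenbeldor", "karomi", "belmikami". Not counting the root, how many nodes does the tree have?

Insert word by word; a character creates a node only if that edge doesn't already exist:
  "beldero" → 7 new (b, e, l, d, e, r, o)
  "dorvi" → 5 new (d, o, r, v, i)
  "kaka" → 4 new (k, a, k, a)
  "sovenvivi" → 9 new (s, o, v, e, n, v, i, v, i)
  "bel" → prefix "bel" already present; 0 new (none)
  "sovengallin" → prefix "soven" already present; 6 new (g, a, l, l, i, n)
  "sovenvirode" → prefix "sovenvi" already present; 4 new (r, o, d, e)
  "sovenmi" → prefix "soven" already present; 2 new (m, i)
  "belrun" → prefix "bel" already present; 3 new (r, u, n)
  "belromorpa" → prefix "belr" already present; 6 new (o, m, o, r, p, a)
  "sar" → prefix "s" already present; 2 new (a, r)
  "sovenvipami" → prefix "sovenvi" already present; 4 new (p, a, m, i)
  "sovenvi" → prefix "sovenvi" already present; 0 new (none)
  "linpane" → 7 new (l, i, n, p, a, n, e)
  "sovensogal" → prefix "soven" already present; 5 new (s, o, g, a, l)
  "bellinvendor" → prefix "bel" already present; 9 new (l, i, n, v, e, n, d, o, r)
  "somi" → prefix "so" already present; 2 new (m, i)
  "sovenrofenso" → prefix "soven" already present; 7 new (r, o, f, e, n, s, o)
  "sovenbeldor" → prefix "soven" already present; 6 new (b, e, l, d, o, r)
  "karomi" → prefix "ka" already present; 4 new (r, o, m, i)
  "belmikami" → prefix "bel" already present; 6 new (m, i, k, a, m, i)
Total nodes = 7 + 5 + 4 + 9 + 0 + 6 + 4 + 2 + 3 + 6 + 2 + 4 + 0 + 7 + 5 + 9 + 2 + 7 + 6 + 4 + 6 = 98

98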